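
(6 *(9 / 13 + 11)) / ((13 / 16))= 14592 / 169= 86.34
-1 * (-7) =7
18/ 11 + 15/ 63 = 433/ 231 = 1.87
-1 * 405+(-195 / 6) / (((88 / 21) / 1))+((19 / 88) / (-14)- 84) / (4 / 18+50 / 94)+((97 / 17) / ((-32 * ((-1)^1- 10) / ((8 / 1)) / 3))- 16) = -1803147323 / 3340568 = -539.77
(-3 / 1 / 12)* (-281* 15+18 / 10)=10533 / 10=1053.30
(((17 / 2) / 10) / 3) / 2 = 17 / 120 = 0.14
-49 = -49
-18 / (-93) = 6 / 31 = 0.19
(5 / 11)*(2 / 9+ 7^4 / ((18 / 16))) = 96050 / 99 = 970.20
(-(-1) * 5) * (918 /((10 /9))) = 4131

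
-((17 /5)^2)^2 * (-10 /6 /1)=222.72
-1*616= -616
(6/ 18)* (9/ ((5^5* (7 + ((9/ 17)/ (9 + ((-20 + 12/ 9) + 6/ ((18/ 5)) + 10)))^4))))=4009008/ 29252853125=0.00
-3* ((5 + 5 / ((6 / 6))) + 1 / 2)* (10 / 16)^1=-315 / 16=-19.69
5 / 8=0.62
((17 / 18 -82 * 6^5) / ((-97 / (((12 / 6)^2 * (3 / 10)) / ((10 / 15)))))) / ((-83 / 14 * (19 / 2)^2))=-321366052 / 14532055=-22.11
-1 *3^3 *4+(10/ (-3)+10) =-304/ 3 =-101.33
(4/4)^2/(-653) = -1/653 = -0.00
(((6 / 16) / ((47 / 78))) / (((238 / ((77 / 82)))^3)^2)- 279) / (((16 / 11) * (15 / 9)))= -115.09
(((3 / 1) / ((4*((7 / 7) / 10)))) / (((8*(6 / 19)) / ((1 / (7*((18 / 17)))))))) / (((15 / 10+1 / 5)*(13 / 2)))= 475 / 13104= 0.04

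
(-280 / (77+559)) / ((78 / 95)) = -3325 / 6201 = -0.54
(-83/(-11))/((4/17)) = 1411/44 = 32.07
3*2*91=546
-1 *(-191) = 191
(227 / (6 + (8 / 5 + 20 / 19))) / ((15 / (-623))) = -2686999 / 2466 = -1089.62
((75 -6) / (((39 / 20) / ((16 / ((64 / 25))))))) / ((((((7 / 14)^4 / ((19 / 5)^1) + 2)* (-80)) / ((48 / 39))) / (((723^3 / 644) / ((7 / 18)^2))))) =-232655596045200 / 35533771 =-6547450.20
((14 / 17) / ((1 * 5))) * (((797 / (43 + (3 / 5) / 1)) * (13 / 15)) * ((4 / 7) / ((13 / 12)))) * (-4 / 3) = -51008 / 27795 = -1.84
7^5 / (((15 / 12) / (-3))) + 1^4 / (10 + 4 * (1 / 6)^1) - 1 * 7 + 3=-6454513 / 160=-40340.71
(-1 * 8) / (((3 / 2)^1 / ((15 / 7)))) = -80 / 7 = -11.43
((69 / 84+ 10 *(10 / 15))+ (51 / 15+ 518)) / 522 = 222133 / 219240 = 1.01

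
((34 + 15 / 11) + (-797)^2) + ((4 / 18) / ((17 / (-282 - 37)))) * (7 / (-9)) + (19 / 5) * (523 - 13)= 637185.61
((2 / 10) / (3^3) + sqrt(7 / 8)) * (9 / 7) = 1 / 105 + 9 * sqrt(14) / 28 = 1.21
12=12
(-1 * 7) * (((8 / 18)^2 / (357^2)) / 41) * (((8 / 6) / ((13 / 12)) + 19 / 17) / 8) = -346 / 4454287929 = -0.00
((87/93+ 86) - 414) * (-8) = 81112/31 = 2616.52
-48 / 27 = -16 / 9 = -1.78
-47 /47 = -1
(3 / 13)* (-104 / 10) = -12 / 5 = -2.40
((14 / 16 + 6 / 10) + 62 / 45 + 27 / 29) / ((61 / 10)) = 39503 / 63684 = 0.62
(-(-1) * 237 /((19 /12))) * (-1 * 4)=-11376 /19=-598.74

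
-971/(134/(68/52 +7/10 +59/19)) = -12262759/330980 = -37.05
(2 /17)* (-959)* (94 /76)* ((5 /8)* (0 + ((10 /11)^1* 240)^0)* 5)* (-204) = 3380475 /38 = 88959.87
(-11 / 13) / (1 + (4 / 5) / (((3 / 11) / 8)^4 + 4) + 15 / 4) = -52773209500 / 308723271363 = -0.17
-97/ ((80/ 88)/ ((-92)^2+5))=-9036423/ 10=-903642.30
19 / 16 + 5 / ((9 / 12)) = 377 / 48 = 7.85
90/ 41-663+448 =-8725/ 41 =-212.80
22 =22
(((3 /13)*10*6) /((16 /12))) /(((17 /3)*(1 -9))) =-405 /1768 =-0.23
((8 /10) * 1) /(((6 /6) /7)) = 28 /5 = 5.60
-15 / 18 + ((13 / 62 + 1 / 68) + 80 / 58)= 141281 / 183396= 0.77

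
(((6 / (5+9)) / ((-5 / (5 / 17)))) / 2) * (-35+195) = -240 / 119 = -2.02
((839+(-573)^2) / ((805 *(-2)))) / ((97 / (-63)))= 1481256 / 11155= 132.79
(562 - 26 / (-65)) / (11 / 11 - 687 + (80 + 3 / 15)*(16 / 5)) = -7030 / 5367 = -1.31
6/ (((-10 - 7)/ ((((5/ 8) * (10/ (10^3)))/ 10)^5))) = -3/ 89128960000000000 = -0.00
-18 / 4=-9 / 2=-4.50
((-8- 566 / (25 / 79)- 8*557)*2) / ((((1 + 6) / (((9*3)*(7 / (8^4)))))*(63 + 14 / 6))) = -6330717 / 5017600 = -1.26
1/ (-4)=-1/ 4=-0.25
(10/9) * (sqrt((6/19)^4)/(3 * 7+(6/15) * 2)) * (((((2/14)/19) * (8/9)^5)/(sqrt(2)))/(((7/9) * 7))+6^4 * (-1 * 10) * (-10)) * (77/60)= 1802240 * sqrt(2)/721065427677+33264000/39349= 845.36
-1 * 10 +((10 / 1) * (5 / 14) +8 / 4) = -31 / 7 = -4.43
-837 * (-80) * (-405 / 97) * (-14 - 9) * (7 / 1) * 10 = 43661268000 / 97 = 450116164.95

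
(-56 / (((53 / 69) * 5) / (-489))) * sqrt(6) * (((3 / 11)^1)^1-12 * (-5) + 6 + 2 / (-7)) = 1371504168 * sqrt(6) / 2915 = 1152482.12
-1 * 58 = -58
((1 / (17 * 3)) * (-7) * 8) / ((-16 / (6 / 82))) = 7 / 1394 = 0.01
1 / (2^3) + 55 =441 / 8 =55.12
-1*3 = -3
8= 8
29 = 29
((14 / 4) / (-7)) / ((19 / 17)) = -17 / 38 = -0.45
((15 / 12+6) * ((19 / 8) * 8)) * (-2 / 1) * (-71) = 39121 / 2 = 19560.50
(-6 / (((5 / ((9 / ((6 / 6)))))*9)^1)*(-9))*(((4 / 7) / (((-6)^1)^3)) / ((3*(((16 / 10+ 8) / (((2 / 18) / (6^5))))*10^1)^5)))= -1 / 1437273012816478286974032719401451520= -0.00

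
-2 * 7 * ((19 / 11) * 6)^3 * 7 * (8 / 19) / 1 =-61133184 / 1331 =-45930.27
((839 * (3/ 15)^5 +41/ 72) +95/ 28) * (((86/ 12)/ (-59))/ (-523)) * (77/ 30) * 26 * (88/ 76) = 450711191359/ 5936115375000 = 0.08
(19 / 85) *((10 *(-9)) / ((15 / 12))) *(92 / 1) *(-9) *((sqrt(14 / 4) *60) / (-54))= -125856 *sqrt(14) / 17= -27700.59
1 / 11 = 0.09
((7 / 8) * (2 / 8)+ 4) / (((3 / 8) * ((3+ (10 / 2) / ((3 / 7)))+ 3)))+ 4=983 / 212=4.64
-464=-464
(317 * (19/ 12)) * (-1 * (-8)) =12046/ 3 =4015.33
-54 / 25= -2.16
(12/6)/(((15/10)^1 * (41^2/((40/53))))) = 160/267279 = 0.00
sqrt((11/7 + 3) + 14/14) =sqrt(273)/7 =2.36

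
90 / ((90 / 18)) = 18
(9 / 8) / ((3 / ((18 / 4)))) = 27 / 16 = 1.69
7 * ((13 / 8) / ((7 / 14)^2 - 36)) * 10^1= -35 / 11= -3.18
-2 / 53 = -0.04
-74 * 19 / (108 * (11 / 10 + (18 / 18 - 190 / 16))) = 14060 / 10557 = 1.33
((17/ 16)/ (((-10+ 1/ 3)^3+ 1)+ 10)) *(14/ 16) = -3213/ 3083776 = -0.00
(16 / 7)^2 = 256 / 49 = 5.22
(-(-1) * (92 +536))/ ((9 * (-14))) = -314/ 63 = -4.98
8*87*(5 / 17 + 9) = 109968 / 17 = 6468.71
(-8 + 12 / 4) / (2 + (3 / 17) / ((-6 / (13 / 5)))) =-850 / 327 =-2.60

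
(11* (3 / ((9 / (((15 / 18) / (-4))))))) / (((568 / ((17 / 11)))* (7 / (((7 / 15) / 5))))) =-0.00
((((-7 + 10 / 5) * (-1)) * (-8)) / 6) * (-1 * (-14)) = -280 / 3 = -93.33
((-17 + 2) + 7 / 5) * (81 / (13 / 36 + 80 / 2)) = -198288 / 7265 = -27.29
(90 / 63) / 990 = 1 / 693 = 0.00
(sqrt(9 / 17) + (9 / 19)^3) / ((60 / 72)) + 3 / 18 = 60539 / 205770 + 18* sqrt(17) / 85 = 1.17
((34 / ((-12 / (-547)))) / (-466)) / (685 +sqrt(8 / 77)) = -0.00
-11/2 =-5.50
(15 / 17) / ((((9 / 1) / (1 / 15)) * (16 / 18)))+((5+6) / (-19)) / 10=-653 / 12920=-0.05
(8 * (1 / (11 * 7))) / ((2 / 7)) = 4 / 11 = 0.36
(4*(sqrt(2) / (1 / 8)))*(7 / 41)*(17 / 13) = 3808*sqrt(2) / 533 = 10.10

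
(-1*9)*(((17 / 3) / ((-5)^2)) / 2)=-1.02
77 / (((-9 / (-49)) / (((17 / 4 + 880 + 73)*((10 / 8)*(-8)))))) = -72234085 / 18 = -4013004.72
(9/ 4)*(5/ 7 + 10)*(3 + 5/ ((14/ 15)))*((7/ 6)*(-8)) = -26325/ 14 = -1880.36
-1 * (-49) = 49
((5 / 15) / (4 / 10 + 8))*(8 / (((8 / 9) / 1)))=5 / 14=0.36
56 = 56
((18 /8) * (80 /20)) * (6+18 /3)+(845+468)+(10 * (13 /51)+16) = 73417 /51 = 1439.55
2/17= 0.12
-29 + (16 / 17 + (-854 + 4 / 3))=-44917 / 51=-880.73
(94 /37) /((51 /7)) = 0.35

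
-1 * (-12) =12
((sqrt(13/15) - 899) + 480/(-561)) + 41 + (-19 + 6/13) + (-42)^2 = sqrt(195)/15 + 2155339/2431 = 887.54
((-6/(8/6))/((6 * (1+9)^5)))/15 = -1/2000000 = -0.00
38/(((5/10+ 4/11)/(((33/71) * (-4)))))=-5808/71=-81.80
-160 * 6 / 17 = -960 / 17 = -56.47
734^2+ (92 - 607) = 538241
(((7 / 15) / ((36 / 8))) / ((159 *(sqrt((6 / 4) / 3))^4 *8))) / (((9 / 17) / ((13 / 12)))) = 1547 / 2318220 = 0.00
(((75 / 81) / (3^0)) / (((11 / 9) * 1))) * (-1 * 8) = -200 / 33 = -6.06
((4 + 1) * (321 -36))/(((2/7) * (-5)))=-1995/2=-997.50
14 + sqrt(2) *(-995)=14 - 995 *sqrt(2)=-1393.14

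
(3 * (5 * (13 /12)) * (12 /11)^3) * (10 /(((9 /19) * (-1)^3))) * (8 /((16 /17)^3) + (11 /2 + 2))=-162149325 /21296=-7614.07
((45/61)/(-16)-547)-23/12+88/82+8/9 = -196999025/360144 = -547.00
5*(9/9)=5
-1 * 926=-926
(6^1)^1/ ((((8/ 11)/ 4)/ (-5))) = -165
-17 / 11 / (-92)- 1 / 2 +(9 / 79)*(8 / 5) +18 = 7075029 / 399740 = 17.70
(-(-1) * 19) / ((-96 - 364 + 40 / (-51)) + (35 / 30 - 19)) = -646 / 16273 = -0.04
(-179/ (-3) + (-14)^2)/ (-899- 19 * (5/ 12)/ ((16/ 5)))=-49088/ 173083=-0.28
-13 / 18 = -0.72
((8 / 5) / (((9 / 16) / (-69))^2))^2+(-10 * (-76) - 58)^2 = 1174736153764 / 2025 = 580116619.14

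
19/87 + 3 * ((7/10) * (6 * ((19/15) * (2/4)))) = 35663/4350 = 8.20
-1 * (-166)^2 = -27556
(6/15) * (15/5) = 6/5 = 1.20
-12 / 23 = -0.52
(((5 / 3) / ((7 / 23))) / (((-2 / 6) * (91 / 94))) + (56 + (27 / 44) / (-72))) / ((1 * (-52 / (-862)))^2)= 1625318284393 / 151575424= 10722.84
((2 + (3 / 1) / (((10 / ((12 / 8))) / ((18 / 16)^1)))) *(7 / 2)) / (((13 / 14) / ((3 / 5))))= 58947 / 10400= 5.67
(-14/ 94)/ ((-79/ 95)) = 665/ 3713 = 0.18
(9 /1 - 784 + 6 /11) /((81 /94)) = -800786 /891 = -898.75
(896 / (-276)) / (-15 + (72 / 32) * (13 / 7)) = 6272 / 20907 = 0.30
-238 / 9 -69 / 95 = -23231 / 855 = -27.17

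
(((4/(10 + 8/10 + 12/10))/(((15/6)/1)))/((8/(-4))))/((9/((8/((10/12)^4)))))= -384/3125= -0.12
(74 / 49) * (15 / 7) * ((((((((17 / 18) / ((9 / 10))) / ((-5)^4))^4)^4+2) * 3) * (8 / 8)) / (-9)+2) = 3610873061200634365728217753240784304580301974093106377616667357406 / 836844229724201072597823438757830416534488904289901256561279296875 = 4.31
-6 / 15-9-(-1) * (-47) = -282 / 5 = -56.40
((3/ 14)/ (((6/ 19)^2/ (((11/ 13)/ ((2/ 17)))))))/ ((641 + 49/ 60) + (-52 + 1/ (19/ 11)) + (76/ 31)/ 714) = 3379737955/ 129110778108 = 0.03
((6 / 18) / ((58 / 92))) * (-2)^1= -92 / 87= -1.06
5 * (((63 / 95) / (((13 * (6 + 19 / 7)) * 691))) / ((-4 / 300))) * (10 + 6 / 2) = -33075 / 800869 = -0.04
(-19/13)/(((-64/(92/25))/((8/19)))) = 23/650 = 0.04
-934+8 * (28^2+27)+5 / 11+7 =61176 / 11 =5561.45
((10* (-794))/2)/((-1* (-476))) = -1985/238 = -8.34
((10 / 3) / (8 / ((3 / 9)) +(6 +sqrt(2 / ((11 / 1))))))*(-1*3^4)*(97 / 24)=-720225 / 19796 +4365*sqrt(22) / 39592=-35.87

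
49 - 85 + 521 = 485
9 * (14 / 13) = 126 / 13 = 9.69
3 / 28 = 0.11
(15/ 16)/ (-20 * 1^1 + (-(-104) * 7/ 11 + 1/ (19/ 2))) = 3135/ 154784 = 0.02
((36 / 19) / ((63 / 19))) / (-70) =-2 / 245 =-0.01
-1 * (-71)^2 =-5041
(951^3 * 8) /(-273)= -2293560936 /91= -25203966.33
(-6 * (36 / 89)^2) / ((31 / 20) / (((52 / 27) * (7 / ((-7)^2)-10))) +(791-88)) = -186001920 / 133182165247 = -0.00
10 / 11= 0.91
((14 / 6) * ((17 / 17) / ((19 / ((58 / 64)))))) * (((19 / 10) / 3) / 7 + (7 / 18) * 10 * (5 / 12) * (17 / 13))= 3148559 / 12804480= 0.25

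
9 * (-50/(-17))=450/17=26.47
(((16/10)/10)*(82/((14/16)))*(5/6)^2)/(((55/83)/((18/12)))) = 23.57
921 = 921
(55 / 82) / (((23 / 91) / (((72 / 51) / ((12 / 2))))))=10010 / 16031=0.62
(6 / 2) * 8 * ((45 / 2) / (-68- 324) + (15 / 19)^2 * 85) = 1270.09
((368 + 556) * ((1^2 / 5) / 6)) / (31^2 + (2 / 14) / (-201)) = 108339 / 3380315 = 0.03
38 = 38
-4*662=-2648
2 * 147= 294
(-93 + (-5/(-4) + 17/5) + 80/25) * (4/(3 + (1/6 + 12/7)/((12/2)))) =-429156/4175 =-102.79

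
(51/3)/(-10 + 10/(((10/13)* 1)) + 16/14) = 119/29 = 4.10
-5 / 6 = -0.83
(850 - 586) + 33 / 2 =561 / 2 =280.50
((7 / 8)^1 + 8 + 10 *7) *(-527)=-332537 / 8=-41567.12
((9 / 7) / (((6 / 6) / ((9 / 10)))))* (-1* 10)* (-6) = 486 / 7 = 69.43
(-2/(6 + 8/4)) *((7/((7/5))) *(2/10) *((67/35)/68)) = -67/9520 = -0.01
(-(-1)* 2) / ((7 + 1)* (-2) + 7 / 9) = -18 / 137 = -0.13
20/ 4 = 5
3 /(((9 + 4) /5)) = 15 /13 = 1.15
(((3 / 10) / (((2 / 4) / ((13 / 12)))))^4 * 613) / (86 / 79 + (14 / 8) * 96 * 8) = 0.08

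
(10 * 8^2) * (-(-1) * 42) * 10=268800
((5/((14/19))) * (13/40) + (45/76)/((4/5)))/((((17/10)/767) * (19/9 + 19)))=10817001/171836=62.95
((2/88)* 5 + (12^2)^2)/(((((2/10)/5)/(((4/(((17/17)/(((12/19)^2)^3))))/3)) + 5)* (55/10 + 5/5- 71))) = -15135438643200/257647773713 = -58.74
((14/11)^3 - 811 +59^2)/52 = 136789/2662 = 51.39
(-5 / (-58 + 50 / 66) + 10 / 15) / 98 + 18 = 10000861 / 555366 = 18.01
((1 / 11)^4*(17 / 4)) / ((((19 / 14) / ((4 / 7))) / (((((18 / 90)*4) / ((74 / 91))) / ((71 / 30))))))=37128 / 730776233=0.00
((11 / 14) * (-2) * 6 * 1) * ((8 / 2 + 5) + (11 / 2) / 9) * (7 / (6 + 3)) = -1903 / 27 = -70.48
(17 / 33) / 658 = 0.00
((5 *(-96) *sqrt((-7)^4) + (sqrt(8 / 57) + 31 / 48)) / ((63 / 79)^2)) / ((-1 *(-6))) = -7045645889 / 1143072 + 6241 *sqrt(114) / 678699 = -6163.68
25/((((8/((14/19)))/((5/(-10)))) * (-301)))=25/6536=0.00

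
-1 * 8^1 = -8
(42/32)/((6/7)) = 49/32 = 1.53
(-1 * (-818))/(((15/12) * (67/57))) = 186504/335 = 556.73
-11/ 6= -1.83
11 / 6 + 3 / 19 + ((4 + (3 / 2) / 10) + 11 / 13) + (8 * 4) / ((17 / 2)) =2708881 / 251940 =10.75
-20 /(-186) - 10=-920 /93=-9.89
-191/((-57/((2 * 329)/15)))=125678/855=146.99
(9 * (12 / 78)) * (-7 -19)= -36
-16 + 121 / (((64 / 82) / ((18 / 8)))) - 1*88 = 31337 / 128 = 244.82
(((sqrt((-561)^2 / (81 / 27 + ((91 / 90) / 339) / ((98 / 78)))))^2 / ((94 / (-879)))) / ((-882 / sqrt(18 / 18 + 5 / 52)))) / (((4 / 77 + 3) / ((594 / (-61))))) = -102127376469789 *sqrt(741) / 748829029286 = -3712.52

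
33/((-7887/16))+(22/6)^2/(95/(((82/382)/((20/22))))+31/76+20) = -1095289300/31167346851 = -0.04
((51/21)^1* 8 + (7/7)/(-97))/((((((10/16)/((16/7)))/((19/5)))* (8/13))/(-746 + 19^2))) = -114635664/679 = -168830.14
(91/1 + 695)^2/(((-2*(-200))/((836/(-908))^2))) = 6746486769/5152900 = 1309.26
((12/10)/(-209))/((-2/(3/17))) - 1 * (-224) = 3979369/17765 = 224.00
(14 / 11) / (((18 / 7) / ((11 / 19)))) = 49 / 171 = 0.29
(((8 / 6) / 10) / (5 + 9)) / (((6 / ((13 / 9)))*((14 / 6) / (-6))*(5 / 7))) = -13 / 1575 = -0.01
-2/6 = -1/3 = -0.33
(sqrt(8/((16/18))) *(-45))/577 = -135/577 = -0.23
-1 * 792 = -792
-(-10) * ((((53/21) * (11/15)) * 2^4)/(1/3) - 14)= 15716/21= 748.38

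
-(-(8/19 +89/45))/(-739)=-2051/631845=-0.00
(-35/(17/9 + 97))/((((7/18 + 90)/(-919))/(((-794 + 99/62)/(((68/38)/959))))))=-466453872293157/305244724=-1528130.83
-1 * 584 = -584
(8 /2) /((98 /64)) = 128 /49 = 2.61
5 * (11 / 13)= 55 / 13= 4.23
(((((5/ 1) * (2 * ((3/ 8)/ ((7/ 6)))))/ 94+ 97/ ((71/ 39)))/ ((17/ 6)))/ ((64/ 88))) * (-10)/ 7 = -36.96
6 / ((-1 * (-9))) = 2 / 3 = 0.67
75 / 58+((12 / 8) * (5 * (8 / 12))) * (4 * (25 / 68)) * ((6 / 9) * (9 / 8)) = 13425 / 1972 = 6.81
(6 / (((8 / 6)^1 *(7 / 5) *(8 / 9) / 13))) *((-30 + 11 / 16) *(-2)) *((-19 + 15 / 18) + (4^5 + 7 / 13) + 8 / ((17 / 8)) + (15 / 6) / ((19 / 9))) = 115229745315 / 41344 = 2787097.17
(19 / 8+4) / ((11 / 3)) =153 / 88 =1.74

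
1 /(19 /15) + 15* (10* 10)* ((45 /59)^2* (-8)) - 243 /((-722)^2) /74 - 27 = -940892429439915 /134279630696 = -7006.96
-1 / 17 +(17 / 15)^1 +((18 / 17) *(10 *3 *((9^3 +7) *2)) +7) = 11925259 / 255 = 46765.72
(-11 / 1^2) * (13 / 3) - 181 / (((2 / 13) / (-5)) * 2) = 34723 / 12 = 2893.58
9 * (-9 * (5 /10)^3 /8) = -81 /64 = -1.27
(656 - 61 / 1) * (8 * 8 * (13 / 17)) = 29120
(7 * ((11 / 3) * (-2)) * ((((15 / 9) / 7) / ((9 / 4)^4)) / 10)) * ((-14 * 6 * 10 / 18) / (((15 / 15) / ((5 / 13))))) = 1971200 / 2302911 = 0.86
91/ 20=4.55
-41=-41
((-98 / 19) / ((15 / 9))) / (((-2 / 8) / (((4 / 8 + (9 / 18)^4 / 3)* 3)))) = 735 / 38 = 19.34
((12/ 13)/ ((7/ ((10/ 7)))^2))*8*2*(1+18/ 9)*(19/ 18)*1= 60800/ 31213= 1.95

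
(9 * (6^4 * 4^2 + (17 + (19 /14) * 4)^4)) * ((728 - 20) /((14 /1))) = 2094350033682 /16807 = 124611770.91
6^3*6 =1296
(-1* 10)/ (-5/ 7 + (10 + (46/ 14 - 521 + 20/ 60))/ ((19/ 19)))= 21/ 1067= 0.02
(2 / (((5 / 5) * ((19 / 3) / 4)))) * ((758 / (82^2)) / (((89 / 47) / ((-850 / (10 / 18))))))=-327046680 / 2842571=-115.05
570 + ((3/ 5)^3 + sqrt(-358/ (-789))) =sqrt(282462)/ 789 + 71277/ 125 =570.89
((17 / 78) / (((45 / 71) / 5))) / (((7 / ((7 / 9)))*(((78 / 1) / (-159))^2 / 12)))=3390463 / 355914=9.53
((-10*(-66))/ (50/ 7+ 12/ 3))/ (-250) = -77/ 325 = -0.24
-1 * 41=-41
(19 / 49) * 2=38 / 49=0.78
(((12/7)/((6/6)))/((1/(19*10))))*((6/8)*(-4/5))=-1368/7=-195.43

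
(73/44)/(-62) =-73/2728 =-0.03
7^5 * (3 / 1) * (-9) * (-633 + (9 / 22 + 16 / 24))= 6308725941 / 22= 286760270.05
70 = 70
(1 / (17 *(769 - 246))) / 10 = 1 / 88910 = 0.00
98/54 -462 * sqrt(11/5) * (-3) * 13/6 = 49/27 + 3003 * sqrt(55)/5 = 4455.98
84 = 84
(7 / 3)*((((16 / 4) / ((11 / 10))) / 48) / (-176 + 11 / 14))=-245 / 242847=-0.00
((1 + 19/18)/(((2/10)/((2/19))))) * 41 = 7585/171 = 44.36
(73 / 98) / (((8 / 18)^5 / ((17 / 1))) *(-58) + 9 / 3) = 73279809 / 289306486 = 0.25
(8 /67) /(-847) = -8 /56749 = -0.00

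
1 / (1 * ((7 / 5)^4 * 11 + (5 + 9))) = 625 / 35161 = 0.02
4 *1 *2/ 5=8/ 5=1.60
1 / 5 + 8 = 41 / 5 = 8.20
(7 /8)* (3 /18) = 7 /48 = 0.15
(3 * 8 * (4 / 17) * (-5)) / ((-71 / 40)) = 19200 / 1207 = 15.91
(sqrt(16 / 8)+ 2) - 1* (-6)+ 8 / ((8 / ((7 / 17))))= sqrt(2)+ 143 / 17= 9.83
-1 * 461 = -461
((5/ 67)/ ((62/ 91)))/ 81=455/ 336474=0.00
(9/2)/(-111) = -3/74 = -0.04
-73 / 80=-0.91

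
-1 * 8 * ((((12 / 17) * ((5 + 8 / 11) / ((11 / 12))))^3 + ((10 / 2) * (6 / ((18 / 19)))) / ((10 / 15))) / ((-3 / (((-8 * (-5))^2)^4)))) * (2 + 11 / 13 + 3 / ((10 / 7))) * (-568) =-2221314703366346883727360000000 / 339443488527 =-6543989731562221913.05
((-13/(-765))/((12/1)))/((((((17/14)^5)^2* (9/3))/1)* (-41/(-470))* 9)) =88367297095168/1024352708738842737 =0.00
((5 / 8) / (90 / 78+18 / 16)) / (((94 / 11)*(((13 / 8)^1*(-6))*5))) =-22 / 33417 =-0.00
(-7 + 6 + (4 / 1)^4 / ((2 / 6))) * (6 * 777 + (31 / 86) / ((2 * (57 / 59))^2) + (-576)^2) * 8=288408917902313 / 139707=2064384160.44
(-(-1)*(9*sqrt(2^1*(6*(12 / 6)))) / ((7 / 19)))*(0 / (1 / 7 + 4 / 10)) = 0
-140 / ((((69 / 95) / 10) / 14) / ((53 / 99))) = -98686000 / 6831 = -14446.79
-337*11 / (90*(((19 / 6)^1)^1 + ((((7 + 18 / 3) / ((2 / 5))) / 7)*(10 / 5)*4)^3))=-1271501 / 1581937755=-0.00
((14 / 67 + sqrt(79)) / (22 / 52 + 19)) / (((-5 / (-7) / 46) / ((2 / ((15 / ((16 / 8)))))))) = 468832 / 2537625 + 33488 * sqrt(79) / 37875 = 8.04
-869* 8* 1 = -6952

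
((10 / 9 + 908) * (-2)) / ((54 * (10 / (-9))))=4091 / 135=30.30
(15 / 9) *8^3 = 2560 / 3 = 853.33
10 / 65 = 2 / 13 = 0.15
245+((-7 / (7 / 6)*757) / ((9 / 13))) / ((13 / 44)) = -65881 / 3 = -21960.33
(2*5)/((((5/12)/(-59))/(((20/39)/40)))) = -236/13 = -18.15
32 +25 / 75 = 97 / 3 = 32.33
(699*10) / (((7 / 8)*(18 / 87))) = 270280 / 7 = 38611.43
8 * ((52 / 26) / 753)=16 / 753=0.02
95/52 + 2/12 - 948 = -147577/156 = -946.01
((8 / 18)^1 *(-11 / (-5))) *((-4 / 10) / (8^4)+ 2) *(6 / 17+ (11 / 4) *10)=213329743 / 3916800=54.47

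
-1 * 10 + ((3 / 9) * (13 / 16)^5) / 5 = -156915107 / 15728640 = -9.98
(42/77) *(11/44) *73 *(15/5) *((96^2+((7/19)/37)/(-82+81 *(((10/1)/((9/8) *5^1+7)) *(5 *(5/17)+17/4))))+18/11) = 22918410489942477/83257282636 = 275272.14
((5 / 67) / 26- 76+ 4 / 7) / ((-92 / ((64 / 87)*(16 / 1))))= 9.65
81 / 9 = 9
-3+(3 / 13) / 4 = -153 / 52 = -2.94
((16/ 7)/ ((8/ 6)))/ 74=6/ 259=0.02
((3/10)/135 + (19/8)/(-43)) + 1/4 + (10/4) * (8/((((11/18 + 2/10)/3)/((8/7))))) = 3351471217/39551400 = 84.74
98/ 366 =49/ 183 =0.27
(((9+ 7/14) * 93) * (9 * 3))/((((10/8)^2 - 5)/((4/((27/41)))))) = -42150.98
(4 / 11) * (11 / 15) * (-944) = -3776 / 15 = -251.73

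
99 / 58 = 1.71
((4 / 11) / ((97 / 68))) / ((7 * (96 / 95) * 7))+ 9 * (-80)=-225860945 / 313698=-719.99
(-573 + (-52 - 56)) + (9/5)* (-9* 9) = -4134/5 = -826.80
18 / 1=18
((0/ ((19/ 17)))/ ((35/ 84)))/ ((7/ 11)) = 0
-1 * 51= -51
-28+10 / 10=-27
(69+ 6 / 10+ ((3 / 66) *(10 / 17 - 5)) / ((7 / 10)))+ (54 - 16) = 702367 / 6545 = 107.31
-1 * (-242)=242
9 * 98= 882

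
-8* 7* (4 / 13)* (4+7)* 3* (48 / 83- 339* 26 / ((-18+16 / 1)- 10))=-450997008 / 1079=-417976.84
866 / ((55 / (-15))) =-2598 / 11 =-236.18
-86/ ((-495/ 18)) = 172/ 55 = 3.13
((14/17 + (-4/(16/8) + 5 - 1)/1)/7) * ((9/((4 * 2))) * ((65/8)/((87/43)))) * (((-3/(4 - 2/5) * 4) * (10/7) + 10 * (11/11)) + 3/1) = 1450605/96628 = 15.01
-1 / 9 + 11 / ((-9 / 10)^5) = -1106561 / 59049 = -18.74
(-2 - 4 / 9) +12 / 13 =-178 / 117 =-1.52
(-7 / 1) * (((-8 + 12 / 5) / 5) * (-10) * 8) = -3136 / 5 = -627.20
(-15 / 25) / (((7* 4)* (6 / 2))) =-1 / 140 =-0.01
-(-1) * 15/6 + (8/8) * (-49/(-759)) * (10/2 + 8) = 5069/1518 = 3.34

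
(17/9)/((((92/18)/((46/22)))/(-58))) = -493/11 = -44.82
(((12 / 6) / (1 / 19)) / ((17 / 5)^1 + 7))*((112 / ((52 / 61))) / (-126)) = -5795 / 1521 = -3.81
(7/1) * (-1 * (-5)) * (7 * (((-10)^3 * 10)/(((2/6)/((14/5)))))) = -20580000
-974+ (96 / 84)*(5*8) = -6498 / 7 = -928.29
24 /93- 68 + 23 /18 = -66.46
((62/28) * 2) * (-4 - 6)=-310/7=-44.29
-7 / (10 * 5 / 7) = -49 / 50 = -0.98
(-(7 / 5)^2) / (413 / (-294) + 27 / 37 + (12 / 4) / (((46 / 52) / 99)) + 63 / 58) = -25394691 / 4355323025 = -0.01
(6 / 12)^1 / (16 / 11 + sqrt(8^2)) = 11 / 208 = 0.05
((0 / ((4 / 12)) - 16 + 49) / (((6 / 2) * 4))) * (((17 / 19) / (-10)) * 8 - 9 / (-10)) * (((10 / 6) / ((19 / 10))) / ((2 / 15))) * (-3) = -28875 / 2888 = -10.00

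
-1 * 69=-69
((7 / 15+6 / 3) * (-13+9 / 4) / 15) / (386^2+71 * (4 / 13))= -20683 / 1743508800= -0.00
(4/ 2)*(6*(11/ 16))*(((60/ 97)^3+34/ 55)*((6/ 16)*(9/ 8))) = 1737890721/ 584110720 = 2.98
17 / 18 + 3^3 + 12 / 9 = 527 / 18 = 29.28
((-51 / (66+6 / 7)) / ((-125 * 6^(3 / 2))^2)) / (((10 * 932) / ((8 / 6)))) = -119 / 3680235000000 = -0.00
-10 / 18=-5 / 9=-0.56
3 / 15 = 1 / 5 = 0.20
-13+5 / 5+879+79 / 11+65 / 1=10331 / 11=939.18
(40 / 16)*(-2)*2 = -10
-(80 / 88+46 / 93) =-1436 / 1023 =-1.40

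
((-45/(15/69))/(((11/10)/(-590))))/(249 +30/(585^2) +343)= 13931979750/74285651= 187.55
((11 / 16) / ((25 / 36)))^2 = 9801 / 10000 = 0.98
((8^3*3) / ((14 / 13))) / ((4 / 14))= 4992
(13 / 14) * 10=65 / 7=9.29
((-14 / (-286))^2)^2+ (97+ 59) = 65233212157 / 418161601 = 156.00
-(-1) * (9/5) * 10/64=9/32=0.28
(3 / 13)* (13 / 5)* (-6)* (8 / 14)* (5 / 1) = -72 / 7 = -10.29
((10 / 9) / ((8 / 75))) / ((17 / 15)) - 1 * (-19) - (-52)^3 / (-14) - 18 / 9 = -4768205 / 476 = -10017.24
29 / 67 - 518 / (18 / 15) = -86678 / 201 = -431.23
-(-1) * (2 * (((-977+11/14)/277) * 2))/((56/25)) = -341675/54292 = -6.29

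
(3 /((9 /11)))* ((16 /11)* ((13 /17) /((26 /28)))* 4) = 896 /51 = 17.57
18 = 18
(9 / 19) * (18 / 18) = 9 / 19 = 0.47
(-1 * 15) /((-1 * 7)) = 15 /7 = 2.14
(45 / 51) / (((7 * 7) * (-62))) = -15 / 51646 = -0.00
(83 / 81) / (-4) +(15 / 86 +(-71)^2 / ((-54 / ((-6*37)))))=288727177 / 13932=20724.03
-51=-51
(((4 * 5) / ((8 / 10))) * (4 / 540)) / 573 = 5 / 15471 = 0.00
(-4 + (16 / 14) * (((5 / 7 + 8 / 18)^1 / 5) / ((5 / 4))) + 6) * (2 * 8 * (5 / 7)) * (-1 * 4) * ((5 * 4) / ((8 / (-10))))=7803520 / 3087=2527.87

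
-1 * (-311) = 311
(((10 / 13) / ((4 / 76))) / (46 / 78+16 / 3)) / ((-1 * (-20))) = 19 / 154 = 0.12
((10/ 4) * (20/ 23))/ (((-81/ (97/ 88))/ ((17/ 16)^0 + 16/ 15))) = -15035/ 245916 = -0.06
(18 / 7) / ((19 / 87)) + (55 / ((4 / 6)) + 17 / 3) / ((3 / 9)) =73489 / 266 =276.27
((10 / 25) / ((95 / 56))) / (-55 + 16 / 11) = -1232 / 279775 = -0.00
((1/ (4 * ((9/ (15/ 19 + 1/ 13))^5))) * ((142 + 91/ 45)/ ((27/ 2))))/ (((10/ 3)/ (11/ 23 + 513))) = 1717634640389339632/ 505685117911944600045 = 0.00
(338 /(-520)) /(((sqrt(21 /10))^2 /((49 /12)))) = -91 /72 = -1.26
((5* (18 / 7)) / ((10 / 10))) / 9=10 / 7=1.43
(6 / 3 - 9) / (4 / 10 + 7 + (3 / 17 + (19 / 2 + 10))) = -0.26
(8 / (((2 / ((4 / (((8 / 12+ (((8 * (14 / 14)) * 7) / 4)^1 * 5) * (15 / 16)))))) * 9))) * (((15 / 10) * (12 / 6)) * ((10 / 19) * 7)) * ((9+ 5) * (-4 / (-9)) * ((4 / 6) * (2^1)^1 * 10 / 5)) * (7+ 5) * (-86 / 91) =-19726336 / 353457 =-55.81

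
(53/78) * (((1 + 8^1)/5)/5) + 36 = 23559/650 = 36.24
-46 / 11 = -4.18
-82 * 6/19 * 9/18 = -246/19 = -12.95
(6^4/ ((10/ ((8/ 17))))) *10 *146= 1513728/ 17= 89042.82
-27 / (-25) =27 / 25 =1.08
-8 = -8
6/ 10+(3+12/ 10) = 24/ 5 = 4.80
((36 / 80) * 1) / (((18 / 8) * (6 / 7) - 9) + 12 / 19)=-399 / 5710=-0.07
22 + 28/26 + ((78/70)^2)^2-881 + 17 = -16374757767/19508125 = -839.38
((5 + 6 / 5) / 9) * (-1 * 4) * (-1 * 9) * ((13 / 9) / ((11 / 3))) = 1612 / 165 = 9.77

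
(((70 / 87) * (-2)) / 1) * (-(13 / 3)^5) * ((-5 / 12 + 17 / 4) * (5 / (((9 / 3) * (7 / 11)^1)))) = 4696856450 / 190269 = 24685.35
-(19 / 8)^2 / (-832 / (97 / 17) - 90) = 35017 / 1463936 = 0.02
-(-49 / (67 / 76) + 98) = -2842 / 67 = -42.42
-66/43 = -1.53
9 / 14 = 0.64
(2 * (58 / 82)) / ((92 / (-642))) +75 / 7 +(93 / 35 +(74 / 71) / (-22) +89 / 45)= 251950201 / 46398429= 5.43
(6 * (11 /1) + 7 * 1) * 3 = 219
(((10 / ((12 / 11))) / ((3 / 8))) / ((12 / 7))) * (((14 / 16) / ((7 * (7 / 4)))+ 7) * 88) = 26620 / 3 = 8873.33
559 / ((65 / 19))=817 / 5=163.40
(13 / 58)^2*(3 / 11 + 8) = 15379 / 37004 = 0.42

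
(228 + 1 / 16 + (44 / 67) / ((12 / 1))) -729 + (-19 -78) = -1922791 / 3216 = -597.88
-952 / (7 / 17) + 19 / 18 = -41597 / 18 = -2310.94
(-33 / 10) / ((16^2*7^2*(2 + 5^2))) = -11 / 1128960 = -0.00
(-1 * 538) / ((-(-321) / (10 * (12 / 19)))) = -21520 / 2033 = -10.59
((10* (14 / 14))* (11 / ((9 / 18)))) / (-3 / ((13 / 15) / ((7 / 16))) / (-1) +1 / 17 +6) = 777920 / 26779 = 29.05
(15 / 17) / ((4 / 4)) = 15 / 17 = 0.88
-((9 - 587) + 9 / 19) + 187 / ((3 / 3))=14526 / 19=764.53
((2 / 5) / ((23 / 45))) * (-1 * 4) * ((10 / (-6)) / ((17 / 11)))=1320 / 391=3.38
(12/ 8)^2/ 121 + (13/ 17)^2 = 84397/ 139876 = 0.60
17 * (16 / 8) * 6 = 204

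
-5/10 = -1/2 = -0.50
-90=-90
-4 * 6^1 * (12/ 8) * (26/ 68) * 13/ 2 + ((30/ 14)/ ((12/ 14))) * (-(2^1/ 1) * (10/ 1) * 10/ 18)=-17939/ 153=-117.25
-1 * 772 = -772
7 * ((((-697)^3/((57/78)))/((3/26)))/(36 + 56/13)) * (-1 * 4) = 20829863431468/7467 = 2789589317.19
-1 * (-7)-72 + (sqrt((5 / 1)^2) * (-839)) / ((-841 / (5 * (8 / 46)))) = -1173395 / 19343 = -60.66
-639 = -639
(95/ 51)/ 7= 95/ 357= 0.27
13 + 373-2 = 384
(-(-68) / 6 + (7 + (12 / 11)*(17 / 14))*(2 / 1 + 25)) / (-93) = -54539 / 21483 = -2.54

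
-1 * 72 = -72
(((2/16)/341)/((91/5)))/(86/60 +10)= 75/42574532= 0.00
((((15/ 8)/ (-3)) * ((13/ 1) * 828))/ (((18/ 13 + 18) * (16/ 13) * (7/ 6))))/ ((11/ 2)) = -757965/ 17248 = -43.95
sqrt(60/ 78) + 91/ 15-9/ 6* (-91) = 143.44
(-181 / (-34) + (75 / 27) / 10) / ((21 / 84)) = 3428 / 153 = 22.41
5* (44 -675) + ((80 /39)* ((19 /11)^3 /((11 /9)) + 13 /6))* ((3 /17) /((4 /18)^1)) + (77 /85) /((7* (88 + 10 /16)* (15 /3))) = -180349506409071 /57352091225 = -3144.60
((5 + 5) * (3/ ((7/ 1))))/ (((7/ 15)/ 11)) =4950/ 49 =101.02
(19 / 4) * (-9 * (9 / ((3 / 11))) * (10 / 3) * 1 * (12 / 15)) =-3762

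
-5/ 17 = -0.29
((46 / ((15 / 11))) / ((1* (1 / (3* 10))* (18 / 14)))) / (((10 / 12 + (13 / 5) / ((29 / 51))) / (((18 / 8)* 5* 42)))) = 323561700 / 4703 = 68799.00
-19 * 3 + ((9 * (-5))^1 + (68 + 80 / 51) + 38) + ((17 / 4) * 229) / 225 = 151381 / 15300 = 9.89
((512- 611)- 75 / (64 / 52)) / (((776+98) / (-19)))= 2559 / 736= 3.48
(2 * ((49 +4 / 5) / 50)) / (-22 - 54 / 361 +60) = 89889 / 1708000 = 0.05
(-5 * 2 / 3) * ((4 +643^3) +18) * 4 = -10633909160 / 3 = -3544636386.67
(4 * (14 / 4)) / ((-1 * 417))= -14 / 417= -0.03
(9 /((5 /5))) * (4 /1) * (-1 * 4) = -144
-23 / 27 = -0.85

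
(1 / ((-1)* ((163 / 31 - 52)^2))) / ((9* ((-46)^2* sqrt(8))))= -961* sqrt(2) / 159939205776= -0.00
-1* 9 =-9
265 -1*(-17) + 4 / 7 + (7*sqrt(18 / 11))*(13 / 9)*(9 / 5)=305.85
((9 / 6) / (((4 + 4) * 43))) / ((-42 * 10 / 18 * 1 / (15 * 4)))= -0.01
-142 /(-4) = 35.50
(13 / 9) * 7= 91 / 9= 10.11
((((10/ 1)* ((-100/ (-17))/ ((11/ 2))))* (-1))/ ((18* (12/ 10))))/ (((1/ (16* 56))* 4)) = -560000/ 5049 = -110.91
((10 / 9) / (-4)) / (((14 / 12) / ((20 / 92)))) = -25 / 483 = -0.05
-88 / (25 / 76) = -6688 / 25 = -267.52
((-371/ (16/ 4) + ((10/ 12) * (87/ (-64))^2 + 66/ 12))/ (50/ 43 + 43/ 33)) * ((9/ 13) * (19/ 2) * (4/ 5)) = -170372840913/ 931573760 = -182.89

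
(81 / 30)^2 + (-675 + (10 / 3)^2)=-590939 / 900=-656.60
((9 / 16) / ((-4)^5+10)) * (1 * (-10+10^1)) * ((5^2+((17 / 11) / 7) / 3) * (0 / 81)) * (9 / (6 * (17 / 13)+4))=0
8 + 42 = 50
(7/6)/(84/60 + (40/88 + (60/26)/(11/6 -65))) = 1896895/2955924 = 0.64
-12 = -12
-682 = -682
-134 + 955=821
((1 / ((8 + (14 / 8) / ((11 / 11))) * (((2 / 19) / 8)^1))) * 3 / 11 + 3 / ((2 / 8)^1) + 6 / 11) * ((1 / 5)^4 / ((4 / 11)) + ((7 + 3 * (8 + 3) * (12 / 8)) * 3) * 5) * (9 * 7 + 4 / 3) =428957995777 / 536250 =799921.67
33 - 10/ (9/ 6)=79/ 3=26.33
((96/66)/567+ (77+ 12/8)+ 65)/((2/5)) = 8950255/24948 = 358.76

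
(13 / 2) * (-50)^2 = 16250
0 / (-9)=0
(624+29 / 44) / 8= 27485 / 352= 78.08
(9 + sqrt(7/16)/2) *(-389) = -3501 - 389 *sqrt(7)/8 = -3629.65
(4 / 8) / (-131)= -1 / 262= -0.00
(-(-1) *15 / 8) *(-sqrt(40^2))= -75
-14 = -14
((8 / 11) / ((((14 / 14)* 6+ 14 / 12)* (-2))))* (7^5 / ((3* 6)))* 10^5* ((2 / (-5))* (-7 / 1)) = -18823840000 / 1419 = -13265567.30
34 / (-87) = -34 / 87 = -0.39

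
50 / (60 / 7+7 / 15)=5250 / 949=5.53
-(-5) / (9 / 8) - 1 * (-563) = 5107 / 9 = 567.44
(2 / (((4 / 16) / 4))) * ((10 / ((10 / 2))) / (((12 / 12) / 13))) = 832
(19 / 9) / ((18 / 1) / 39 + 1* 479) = 247 / 56097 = 0.00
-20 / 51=-0.39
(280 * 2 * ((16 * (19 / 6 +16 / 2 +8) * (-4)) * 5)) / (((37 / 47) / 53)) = -25667264000 / 111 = -231236612.61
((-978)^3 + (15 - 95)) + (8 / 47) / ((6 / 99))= -43965747172 / 47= -935441429.19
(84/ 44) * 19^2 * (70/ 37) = 530670/ 407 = 1303.86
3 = 3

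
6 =6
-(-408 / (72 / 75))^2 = -180625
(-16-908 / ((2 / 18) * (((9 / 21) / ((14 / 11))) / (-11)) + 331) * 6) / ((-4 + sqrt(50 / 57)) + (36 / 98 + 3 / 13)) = 6408553278400 * sqrt(114) / 24073019701799 + 248533153028160 / 24073019701799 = 13.17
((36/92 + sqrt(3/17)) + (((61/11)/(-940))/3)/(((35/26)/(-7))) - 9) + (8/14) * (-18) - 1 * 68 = -1084796827/12485550 + sqrt(51)/17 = -86.46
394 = 394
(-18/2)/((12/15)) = -45/4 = -11.25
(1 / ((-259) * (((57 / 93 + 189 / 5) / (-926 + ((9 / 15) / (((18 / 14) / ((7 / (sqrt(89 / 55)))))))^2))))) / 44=114148789 / 54349278984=0.00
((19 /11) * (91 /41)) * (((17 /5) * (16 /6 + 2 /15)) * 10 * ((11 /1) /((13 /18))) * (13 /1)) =14814072 /205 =72263.77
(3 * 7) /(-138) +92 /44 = 981 /506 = 1.94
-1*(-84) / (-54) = -1.56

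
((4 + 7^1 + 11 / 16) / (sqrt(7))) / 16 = 187 * sqrt(7) / 1792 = 0.28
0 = 0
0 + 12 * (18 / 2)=108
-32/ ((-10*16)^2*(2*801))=-1/ 1281600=-0.00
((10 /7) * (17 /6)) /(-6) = -85 /126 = -0.67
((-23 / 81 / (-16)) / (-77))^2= 529 / 9958443264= 0.00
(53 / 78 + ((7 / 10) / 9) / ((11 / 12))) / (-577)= -1093 / 825110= -0.00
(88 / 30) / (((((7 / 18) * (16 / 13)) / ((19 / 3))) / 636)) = 864006 / 35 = 24685.89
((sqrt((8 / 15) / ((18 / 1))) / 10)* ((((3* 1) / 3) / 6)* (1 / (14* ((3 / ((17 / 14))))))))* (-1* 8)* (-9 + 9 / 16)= 0.01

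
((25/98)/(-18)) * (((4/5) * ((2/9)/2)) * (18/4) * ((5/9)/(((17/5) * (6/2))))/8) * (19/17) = -2375/55057968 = -0.00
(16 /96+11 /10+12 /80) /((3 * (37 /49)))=833 /1332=0.63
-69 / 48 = -23 / 16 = -1.44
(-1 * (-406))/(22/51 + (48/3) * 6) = 10353/2459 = 4.21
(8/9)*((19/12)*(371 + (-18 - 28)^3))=-3684670/27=-136469.26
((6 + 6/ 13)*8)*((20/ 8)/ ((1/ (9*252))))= 3810240/ 13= 293095.38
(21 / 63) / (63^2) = 1 / 11907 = 0.00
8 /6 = 4 /3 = 1.33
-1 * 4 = -4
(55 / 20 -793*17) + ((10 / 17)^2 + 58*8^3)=18748119 / 1156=16218.10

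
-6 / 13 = -0.46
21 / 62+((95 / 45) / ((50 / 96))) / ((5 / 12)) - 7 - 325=-2494983 / 7750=-321.93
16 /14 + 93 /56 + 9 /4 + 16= 1179 /56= 21.05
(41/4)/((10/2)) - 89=-1739/20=-86.95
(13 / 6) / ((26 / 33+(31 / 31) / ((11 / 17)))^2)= 39 / 98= 0.40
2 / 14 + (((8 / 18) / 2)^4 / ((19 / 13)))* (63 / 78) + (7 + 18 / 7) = 2825996 / 290871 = 9.72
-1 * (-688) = 688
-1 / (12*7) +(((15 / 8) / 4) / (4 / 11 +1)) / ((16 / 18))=2015 / 5376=0.37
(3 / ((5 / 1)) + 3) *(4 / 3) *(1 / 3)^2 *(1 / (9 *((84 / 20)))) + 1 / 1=575 / 567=1.01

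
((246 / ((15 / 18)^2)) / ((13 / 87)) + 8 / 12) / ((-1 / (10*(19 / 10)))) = -45055.65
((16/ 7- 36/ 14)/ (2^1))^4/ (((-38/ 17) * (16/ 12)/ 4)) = -51/ 91238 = -0.00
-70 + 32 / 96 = -209 / 3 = -69.67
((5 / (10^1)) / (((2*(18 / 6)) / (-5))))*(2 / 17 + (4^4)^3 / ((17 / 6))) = -251658245 / 102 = -2467237.70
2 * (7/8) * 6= 21/2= 10.50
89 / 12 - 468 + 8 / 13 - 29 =-76279 / 156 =-488.97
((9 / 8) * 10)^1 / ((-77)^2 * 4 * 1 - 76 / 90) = 2025 / 4268728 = 0.00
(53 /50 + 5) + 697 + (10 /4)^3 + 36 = 150937 /200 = 754.68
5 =5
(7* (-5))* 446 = -15610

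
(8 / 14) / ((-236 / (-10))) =10 / 413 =0.02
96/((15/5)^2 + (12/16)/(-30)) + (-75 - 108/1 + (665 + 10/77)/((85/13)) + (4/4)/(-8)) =-265803787/3759448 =-70.70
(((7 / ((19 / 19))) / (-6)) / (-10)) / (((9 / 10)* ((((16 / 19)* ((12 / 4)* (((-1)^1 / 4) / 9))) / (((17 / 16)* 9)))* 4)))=-2261 / 512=-4.42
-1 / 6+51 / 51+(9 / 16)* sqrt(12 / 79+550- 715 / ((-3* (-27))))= 5 / 6+sqrt(273651023) / 1264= 13.92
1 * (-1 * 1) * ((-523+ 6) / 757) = 517 / 757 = 0.68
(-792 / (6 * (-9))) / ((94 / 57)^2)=5.39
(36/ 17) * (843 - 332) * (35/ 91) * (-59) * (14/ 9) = -8441720/ 221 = -38197.83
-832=-832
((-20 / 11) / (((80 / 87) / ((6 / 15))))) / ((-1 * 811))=0.00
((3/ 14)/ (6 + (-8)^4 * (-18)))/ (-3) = 1/ 1032108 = 0.00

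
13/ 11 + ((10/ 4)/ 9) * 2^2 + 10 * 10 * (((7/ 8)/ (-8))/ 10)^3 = 595032923/ 259522560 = 2.29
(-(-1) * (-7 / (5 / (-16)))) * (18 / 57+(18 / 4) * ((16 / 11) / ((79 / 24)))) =4261152 / 82555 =51.62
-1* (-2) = 2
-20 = -20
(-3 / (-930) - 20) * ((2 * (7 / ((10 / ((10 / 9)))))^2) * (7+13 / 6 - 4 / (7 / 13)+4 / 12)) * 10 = -1258397 / 2511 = -501.15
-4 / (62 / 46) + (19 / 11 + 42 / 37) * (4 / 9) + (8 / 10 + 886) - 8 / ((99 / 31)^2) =884.32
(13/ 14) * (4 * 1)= 26/ 7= 3.71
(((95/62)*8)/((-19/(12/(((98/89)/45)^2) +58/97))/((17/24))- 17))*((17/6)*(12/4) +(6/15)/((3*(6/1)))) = -2312804206943906/376397926030251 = -6.14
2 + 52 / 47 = 146 / 47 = 3.11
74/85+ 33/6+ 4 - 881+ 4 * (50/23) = -3370161/3910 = -861.93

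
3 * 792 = 2376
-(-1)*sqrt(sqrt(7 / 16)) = 7^(1 / 4) / 2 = 0.81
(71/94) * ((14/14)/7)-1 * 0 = 71/658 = 0.11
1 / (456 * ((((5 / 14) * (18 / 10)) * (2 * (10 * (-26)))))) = -0.00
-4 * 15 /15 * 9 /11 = -36 /11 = -3.27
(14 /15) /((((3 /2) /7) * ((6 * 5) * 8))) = 49 /2700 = 0.02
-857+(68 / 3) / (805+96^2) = -857.00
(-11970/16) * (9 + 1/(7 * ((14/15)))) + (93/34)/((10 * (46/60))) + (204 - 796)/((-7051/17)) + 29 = -2104889113955/308777392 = -6816.85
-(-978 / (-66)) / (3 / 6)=-326 / 11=-29.64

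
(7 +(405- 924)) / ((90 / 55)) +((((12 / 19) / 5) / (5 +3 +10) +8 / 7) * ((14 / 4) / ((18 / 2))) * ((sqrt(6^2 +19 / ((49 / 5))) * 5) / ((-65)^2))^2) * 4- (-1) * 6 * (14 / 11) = -1783043662352 / 5841210375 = -305.25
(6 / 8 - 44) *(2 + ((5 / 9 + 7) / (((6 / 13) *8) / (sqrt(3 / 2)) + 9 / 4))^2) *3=-14348618789519 / 2133481842 + 899837206528 *sqrt(6) / 355580307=-526.73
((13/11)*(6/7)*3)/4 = 117/154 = 0.76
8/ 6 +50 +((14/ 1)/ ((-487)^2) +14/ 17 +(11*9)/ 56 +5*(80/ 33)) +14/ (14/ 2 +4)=167195042017/ 2483633768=67.32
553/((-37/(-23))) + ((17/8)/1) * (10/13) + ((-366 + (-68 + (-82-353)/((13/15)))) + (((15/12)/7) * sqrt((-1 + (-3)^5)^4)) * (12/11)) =1630722869/148148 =11007.39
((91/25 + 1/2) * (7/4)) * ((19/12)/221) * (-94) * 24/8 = -14.64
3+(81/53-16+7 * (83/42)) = 751/318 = 2.36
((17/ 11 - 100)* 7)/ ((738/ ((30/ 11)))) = -12635/ 4961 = -2.55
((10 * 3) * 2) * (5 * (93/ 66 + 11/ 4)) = 13725/ 11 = 1247.73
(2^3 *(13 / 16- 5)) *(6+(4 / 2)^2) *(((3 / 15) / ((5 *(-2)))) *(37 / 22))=2479 / 220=11.27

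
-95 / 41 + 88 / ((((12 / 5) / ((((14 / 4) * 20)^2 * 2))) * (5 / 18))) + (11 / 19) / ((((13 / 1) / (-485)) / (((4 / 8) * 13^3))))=1269870.97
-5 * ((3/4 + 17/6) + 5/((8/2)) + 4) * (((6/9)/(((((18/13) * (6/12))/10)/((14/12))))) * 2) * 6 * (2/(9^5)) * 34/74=-16398200/176969853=-0.09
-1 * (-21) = 21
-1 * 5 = -5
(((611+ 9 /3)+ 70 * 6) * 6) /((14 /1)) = 3102 /7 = 443.14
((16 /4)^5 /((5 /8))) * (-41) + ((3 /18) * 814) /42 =-67171.17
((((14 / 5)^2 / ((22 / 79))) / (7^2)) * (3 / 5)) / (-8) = -237 / 5500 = -0.04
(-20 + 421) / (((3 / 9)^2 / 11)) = 39699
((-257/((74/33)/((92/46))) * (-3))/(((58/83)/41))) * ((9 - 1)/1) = 346330116/1073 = 322768.05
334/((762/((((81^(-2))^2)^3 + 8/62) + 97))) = 42.57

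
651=651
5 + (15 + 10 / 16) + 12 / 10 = 873 / 40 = 21.82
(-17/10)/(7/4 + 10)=-34/235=-0.14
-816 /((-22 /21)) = 8568 /11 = 778.91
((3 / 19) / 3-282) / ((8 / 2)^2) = -5357 / 304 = -17.62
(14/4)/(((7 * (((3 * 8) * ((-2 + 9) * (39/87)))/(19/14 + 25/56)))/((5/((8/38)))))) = 278255/978432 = 0.28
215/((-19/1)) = -215/19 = -11.32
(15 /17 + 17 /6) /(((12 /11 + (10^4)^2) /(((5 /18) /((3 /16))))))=20845 /378675004131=0.00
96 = 96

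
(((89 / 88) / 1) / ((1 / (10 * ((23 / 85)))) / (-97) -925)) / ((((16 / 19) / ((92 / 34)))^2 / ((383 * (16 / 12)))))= -14522829035993 / 2519212741056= -5.76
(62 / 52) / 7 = 31 / 182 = 0.17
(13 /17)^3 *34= 4394 /289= 15.20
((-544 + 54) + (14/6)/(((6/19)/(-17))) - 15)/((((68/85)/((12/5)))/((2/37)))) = -11351/111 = -102.26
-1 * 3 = -3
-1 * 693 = -693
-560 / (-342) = 280 / 171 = 1.64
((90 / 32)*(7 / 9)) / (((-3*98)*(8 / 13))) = -65 / 5376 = -0.01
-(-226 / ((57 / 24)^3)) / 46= 57856 / 157757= 0.37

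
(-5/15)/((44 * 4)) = -1/528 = -0.00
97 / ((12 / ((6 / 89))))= 0.54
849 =849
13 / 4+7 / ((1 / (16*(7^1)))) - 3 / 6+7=3175 / 4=793.75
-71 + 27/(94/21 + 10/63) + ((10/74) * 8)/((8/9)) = -691007/10804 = -63.96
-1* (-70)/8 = 35/4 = 8.75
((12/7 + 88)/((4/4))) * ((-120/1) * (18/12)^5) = -81752.14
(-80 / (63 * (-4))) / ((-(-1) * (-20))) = -0.02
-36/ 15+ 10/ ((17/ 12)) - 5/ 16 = 5911/ 1360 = 4.35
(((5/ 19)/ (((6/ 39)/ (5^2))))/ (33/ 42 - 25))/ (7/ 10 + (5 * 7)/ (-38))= 8125/ 1017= 7.99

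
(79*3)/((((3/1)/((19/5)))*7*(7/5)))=1501/49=30.63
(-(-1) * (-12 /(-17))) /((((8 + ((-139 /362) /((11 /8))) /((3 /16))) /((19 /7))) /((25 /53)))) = 8511525 /61316654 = 0.14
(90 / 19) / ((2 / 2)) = 90 / 19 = 4.74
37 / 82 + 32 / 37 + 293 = 892955 / 3034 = 294.32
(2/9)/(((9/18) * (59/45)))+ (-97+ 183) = 5094/59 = 86.34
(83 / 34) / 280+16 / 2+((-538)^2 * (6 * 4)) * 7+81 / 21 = 462925268803 / 9520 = 48626603.87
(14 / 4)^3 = 343 / 8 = 42.88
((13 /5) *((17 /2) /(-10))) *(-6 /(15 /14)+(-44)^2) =-533273 /125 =-4266.18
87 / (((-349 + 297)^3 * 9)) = -0.00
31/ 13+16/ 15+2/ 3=803/ 195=4.12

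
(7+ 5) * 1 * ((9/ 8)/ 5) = 27/ 10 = 2.70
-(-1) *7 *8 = 56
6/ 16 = 3/ 8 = 0.38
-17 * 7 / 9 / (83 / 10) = -1190 / 747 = -1.59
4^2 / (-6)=-8 / 3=-2.67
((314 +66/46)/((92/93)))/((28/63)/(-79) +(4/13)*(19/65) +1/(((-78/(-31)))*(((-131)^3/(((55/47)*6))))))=42831020283800863725/11325357180909892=3781.87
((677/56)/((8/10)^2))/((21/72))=50775/784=64.76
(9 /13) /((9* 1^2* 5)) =1 /65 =0.02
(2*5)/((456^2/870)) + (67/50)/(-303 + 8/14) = 34307209/917084400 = 0.04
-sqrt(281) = -16.76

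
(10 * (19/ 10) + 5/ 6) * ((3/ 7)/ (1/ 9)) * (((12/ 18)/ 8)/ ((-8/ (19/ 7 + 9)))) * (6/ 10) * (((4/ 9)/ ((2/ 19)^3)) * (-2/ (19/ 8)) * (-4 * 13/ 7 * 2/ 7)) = -6542042/ 1715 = -3814.60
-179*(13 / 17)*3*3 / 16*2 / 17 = -20943 / 2312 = -9.06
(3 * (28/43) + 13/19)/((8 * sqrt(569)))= 0.01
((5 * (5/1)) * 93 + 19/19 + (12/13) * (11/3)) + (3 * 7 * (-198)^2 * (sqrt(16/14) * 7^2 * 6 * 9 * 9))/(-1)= 30282/13 - 5601624336 * sqrt(14)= -20959356745.34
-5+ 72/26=-29/13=-2.23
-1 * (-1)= 1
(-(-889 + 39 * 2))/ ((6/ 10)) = 4055/ 3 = 1351.67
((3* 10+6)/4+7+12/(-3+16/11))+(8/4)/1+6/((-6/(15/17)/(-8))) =17.29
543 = 543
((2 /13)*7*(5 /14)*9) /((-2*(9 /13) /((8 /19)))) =-20 /19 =-1.05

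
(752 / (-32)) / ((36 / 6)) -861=-10379 / 12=-864.92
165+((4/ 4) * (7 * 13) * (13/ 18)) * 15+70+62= 7697/ 6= 1282.83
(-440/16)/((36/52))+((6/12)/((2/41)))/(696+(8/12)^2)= -8959919/225648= -39.71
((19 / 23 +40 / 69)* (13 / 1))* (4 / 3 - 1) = 1261 / 207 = 6.09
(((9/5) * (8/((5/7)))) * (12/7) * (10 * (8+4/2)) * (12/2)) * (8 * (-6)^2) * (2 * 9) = 107495424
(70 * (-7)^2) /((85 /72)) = 49392 /17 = 2905.41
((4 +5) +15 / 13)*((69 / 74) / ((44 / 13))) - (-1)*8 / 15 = 3697 / 1110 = 3.33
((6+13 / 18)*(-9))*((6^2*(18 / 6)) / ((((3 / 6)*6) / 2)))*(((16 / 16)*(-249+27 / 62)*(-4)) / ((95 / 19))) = -134260632 / 155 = -866197.63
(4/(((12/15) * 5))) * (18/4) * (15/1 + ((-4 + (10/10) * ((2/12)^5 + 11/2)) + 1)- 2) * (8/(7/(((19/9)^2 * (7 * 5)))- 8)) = -217554845/3101544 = -70.14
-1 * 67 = -67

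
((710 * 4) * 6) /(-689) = -17040 /689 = -24.73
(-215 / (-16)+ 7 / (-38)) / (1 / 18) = 238.56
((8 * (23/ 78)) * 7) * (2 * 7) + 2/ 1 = 9094/ 39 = 233.18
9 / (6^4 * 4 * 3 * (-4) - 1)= -0.00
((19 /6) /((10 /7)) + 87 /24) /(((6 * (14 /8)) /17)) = 11917 /1260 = 9.46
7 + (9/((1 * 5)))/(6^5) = 30241/4320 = 7.00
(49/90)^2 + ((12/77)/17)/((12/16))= 0.31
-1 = -1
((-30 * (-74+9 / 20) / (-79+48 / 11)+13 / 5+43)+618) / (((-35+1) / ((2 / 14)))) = -5205441 / 1953980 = -2.66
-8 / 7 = -1.14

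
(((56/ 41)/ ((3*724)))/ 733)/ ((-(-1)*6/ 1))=7/ 48956337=0.00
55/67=0.82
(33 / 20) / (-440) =-3 / 800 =-0.00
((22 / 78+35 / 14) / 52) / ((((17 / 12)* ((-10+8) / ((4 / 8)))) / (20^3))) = -217000 / 2873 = -75.53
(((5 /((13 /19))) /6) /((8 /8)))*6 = 95 /13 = 7.31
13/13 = 1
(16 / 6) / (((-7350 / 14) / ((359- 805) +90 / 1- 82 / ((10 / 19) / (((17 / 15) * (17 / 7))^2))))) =677498872 / 86821875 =7.80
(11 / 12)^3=1331 / 1728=0.77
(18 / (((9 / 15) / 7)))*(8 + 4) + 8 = 2528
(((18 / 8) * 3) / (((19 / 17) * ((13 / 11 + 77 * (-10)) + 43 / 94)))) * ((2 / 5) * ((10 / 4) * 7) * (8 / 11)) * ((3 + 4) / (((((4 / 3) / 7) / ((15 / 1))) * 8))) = -66595851 / 24152344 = -2.76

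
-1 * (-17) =17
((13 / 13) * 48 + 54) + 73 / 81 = 8335 / 81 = 102.90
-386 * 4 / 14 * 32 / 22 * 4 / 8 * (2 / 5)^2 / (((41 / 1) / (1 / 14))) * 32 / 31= -395264 / 17126725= -0.02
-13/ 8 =-1.62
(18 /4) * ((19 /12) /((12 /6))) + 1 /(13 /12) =933 /208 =4.49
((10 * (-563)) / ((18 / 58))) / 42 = -81635 / 189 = -431.93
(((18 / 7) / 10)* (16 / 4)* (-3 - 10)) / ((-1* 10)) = 234 / 175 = 1.34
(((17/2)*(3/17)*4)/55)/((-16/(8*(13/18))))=-13/330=-0.04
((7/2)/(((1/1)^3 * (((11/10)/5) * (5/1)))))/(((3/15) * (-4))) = -175/44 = -3.98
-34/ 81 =-0.42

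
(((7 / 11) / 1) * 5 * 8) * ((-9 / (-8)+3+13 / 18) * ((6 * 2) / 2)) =24430 / 33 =740.30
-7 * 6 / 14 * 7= -21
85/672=0.13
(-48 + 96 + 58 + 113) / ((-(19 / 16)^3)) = -897024 / 6859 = -130.78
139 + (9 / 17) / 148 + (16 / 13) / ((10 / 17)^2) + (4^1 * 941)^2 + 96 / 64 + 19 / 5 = 11585045924731 / 817700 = 14167843.86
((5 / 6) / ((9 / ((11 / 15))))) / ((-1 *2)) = -11 / 324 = -0.03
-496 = -496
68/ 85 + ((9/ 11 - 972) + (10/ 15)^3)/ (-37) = 1485721/ 54945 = 27.04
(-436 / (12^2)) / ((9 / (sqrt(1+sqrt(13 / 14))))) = -109 *sqrt(14 *sqrt(182)+196) / 4536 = -0.47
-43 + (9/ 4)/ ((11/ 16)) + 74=377/ 11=34.27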